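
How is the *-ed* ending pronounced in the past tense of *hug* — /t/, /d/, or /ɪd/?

The stem *hug* ends in a voiced sound other than /d/.
The -ed suffix is realized as /ɪd/ after /t, d/; as /t/ after other voiceless consonants; and as /d/ after other voiced sounds.
So -ed on *hug* is pronounced /d/.

/d/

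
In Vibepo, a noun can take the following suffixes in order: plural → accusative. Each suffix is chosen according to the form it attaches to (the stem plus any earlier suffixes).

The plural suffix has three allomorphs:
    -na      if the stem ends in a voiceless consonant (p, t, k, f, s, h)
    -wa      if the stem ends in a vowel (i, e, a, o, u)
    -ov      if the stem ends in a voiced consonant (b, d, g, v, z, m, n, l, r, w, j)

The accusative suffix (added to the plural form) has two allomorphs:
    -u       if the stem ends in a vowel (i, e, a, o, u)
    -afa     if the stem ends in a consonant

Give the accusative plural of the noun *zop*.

zopnau

Since the final sound of *zop* is /p/ (a voiceless consonant), it takes -na, giving *zopna*.
The plural form *zopna* — final sound /a/ (a vowel) → -u → *zopnau*.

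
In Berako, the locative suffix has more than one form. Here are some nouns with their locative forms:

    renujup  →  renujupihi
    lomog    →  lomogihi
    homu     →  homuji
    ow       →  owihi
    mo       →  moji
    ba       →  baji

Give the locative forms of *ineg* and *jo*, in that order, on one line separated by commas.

inegihi, joji

The pattern is consonant vs. vowel: -ihi when the stem ends in a consonant (*renujup*, *lomog*, *ow*); -ji when the stem ends in a vowel (*homu*, *mo*, *ba*).
*ineg* — final sound /g/ (a consonant) → -ihi → *inegihi*.
The final sound of *jo* is /o/, which is a vowel, so the suffix is -ji, giving *joji*.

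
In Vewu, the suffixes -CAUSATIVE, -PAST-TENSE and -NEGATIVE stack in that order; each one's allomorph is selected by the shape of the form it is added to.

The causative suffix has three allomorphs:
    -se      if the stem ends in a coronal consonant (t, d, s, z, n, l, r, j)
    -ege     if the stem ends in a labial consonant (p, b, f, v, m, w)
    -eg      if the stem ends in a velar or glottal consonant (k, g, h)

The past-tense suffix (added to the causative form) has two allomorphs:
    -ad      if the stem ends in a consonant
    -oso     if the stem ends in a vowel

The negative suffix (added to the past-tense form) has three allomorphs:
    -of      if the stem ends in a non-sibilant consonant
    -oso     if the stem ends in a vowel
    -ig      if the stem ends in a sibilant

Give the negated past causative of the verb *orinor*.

orinorseosooso

Since the final consonant of *orinor* is /r/ (coronal), it takes -se, giving *orinorse*.
The causative form *orinorse* — final sound /e/ (a vowel) → -oso → *orinorseoso*.
The past-tense form *orinorseoso*: final sound = /o/, a vowel → -oso → *orinorseosooso*.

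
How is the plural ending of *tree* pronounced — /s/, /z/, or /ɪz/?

/z/

The stem *tree* ends in a voiced non-sibilant sound.
The plural suffix surfaces as /ɪz/ after sibilants, /s/ after other voiceless consonants, and /z/ after other voiced sounds.
So the plural -s on *tree* is pronounced /z/.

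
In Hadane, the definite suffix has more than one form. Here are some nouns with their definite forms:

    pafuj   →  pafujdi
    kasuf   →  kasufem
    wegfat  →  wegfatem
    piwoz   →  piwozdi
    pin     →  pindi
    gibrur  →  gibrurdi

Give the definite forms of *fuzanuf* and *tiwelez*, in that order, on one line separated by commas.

Looking at the final consonant of each stem: -em when the stem ends in a voiceless consonant (*kasuf*, *wegfat*); -di when the stem ends in a voiced consonant (*pafuj*, *piwoz*, *pin*, *gibrur*).
*fuzanuf*: final consonant = /f/, voiceless → -em → *fuzanufem*.
*tiwelez*: final consonant = /z/, voiced → -di → *tiwelezdi*.

fuzanufem, tiwelezdi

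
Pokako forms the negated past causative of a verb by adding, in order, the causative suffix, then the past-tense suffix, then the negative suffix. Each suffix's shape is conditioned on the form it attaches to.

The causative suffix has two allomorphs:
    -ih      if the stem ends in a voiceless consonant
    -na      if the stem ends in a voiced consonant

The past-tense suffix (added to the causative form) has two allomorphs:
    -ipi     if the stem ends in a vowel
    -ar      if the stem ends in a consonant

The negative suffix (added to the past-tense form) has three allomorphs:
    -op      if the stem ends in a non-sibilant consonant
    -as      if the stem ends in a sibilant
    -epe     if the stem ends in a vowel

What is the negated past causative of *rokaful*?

Since the final consonant of *rokaful* is /l/ (voiced), it takes -na, giving *rokafulna*.
The causative form *rokafulna* — final sound /a/ (a vowel) → -ipi → *rokafulnaipi*.
The past-tense form *rokafulnaipi*: final sound = /i/, a vowel → -epe → *rokafulnaipiepe*.

rokafulnaipiepe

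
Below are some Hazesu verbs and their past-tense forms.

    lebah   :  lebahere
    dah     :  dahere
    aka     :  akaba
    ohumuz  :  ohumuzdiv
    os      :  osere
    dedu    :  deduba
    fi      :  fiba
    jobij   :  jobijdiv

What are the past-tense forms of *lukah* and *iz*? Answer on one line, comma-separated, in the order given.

lukahere, izdiv

The pattern is voicing of the final sound: -ere when the stem ends in a voiceless consonant (*lebah*, *dah*, *os*); -div when the stem ends in a voiced consonant (*ohumuz*, *jobij*); -ba when the stem ends in a vowel (*aka*, *dedu*, *fi*).
Since the final sound of *lukah* is /h/ (a voiceless consonant), it takes -ere, giving *lukahere*.
Since the final sound of *iz* is /z/ (a voiced consonant), it takes -div, giving *izdiv*.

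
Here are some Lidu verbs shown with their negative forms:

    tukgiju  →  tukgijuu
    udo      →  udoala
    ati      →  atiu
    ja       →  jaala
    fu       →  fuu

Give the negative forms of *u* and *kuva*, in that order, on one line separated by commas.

Looking at the last vowel of each stem: -u when the last vowel of the stem is a high vowel (*tukgiju*, *ati*, *fu*); -ala when the last vowel of the stem is a non-high vowel (*udo*, *ja*).
*u*: last vowel = /u/, a high vowel → -u → *uu*.
Since the last vowel of *kuva* is /a/ (a non-high vowel), it takes -ala, giving *kuvaala*.

uu, kuvaala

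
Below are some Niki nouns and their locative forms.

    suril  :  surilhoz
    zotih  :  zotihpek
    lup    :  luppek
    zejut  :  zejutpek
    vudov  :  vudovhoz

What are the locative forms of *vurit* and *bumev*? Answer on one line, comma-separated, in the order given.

The alternation tracks the final consonant of the stem — -pek when the stem ends in a voiceless consonant (*zotih*, *lup*, *zejut*); -hoz when the stem ends in a voiced consonant (*suril*, *vudov*).
Since the final consonant of *vurit* is /t/ (voiceless), it takes -pek, giving *vuritpek*.
The final consonant of *bumev* is /v/, which is voiced, so the suffix is -hoz, giving *bumevhoz*.

vuritpek, bumevhoz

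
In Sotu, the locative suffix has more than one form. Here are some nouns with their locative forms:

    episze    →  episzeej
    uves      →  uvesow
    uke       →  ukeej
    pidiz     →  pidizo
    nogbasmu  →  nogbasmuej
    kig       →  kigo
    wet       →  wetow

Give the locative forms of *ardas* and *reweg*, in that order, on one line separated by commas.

ardasow, rewego

Looking at the final sound of each stem: -ow when the stem ends in a voiceless consonant (*uves*, *wet*); -o when the stem ends in a voiced consonant (*pidiz*, *kig*); -ej when the stem ends in a vowel (*episze*, *uke*, *nogbasmu*).
The final sound of *ardas* is /s/, which is a voiceless consonant, so the suffix is -ow, giving *ardasow*.
*reweg* — final sound /g/ (a voiced consonant) → -o → *rewego*.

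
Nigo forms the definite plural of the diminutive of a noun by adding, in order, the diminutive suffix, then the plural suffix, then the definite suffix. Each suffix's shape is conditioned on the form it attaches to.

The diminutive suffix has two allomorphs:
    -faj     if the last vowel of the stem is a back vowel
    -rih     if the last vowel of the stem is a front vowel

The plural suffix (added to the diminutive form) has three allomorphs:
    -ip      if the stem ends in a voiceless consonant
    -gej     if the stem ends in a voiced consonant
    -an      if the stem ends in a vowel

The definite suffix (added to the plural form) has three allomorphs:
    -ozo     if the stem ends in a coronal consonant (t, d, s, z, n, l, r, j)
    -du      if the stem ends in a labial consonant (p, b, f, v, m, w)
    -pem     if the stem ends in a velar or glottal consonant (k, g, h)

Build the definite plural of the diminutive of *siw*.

siwrihipdu

*siw* — last vowel /i/ (a front vowel) → -rih → *siwrih*.
The final sound of the diminutive form *siwrih* is /h/, which is a voiceless consonant, so the plural suffix is -ip, giving *siwrihip*.
The plural form *siwrihip*: final consonant = /p/, labial → -du → *siwrihipdu*.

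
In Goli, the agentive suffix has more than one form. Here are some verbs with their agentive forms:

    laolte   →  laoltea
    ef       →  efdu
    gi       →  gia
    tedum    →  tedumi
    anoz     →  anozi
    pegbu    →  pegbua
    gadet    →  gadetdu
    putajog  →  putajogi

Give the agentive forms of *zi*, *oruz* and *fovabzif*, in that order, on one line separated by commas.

The suffix is conditioned by the final sound: -du when the stem ends in a voiceless consonant (*ef*, *gadet*); -i when the stem ends in a voiced consonant (*tedum*, *anoz*, *putajog*); -a when the stem ends in a vowel (*laolte*, *gi*, *pegbu*).
The final sound of *zi* is /i/, which is a vowel, so the suffix is -a, giving *zia*.
*oruz*: final sound = /z/, a voiced consonant → -i → *oruzi*.
Since the final sound of *fovabzif* is /f/ (a voiceless consonant), it takes -du, giving *fovabzifdu*.

zia, oruzi, fovabzifdu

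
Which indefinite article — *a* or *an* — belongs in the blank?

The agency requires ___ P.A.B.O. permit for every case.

a

The indefinite article is chosen by the initial *sound* of the following word, not its spelling.
The initialism *P.A.B.O.* is read letter by letter; the first letter, P, is pronounced /piː/, which begins with a consonant sound.
So the article is *a*: The agency requires a P.A.B.O. permit for every case.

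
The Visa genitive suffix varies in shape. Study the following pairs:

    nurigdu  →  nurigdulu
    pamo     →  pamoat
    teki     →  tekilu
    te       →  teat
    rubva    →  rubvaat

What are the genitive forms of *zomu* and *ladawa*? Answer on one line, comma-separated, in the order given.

Looking at the last vowel of each stem: -lu when the last vowel of the stem is a high vowel (*nurigdu*, *teki*); -at when the last vowel of the stem is a non-high vowel (*pamo*, *te*, *rubva*).
*zomu*: last vowel = /u/, a high vowel → -lu → *zomulu*.
The last vowel of *ladawa* is /a/, which is a non-high vowel, so the suffix is -at, giving *ladawaat*.

zomulu, ladawaat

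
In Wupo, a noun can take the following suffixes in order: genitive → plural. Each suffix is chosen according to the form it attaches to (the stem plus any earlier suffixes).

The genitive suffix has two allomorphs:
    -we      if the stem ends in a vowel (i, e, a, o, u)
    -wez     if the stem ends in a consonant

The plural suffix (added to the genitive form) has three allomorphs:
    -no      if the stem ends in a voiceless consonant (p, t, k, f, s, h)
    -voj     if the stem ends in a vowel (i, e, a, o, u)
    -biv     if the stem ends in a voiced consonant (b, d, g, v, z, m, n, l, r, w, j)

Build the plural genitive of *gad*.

The final sound of *gad* is /d/, which is a consonant, so the genitive suffix is -wez, giving *gadwez*.
Since the final sound of the genitive form *gadwez* is /z/ (a voiced consonant), it takes -biv, giving *gadwezbiv*.

gadwezbiv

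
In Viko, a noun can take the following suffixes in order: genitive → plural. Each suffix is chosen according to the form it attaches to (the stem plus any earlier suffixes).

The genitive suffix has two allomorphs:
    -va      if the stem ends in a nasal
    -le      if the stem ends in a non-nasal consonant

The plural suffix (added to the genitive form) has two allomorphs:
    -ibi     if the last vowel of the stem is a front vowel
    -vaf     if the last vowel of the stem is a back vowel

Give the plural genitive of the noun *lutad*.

lutadleibi

*lutad*: final consonant = /d/, non-nasal → -le → *lutadle*.
The last vowel of the genitive form *lutadle* is /e/, which is a front vowel, so the plural suffix is -ibi, giving *lutadleibi*.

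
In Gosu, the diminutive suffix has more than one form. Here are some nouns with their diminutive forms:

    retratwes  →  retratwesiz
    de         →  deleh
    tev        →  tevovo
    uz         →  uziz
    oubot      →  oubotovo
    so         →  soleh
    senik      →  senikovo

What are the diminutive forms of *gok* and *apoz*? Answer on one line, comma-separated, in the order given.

The pattern is sibilance of the final sound: -iz when the stem ends in a sibilant (*retratwes*, *uz*); -ovo when the stem ends in a non-sibilant consonant (*tev*, *oubot*, *senik*); -leh when the stem ends in a vowel (*de*, *so*).
*gok*: final sound = /k/, a non-sibilant consonant → -ovo → *gokovo*.
*apoz* — final sound /z/ (a sibilant) → -iz → *apoziz*.

gokovo, apoziz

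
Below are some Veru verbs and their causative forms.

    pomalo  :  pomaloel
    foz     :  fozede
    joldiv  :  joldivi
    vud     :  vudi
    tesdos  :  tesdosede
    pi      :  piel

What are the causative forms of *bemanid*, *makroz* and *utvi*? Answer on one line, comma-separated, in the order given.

Looking at the final sound of each stem: -ede when the stem ends in a sibilant (*foz*, *tesdos*); -i when the stem ends in a non-sibilant consonant (*joldiv*, *vud*); -el when the stem ends in a vowel (*pomalo*, *pi*).
*bemanid*: final sound = /d/, a non-sibilant consonant → -i → *bemanidi*.
Since the final sound of *makroz* is /z/ (a sibilant), it takes -ede, giving *makrozede*.
Since the final sound of *utvi* is /i/ (a vowel), it takes -el, giving *utviel*.

bemanidi, makrozede, utviel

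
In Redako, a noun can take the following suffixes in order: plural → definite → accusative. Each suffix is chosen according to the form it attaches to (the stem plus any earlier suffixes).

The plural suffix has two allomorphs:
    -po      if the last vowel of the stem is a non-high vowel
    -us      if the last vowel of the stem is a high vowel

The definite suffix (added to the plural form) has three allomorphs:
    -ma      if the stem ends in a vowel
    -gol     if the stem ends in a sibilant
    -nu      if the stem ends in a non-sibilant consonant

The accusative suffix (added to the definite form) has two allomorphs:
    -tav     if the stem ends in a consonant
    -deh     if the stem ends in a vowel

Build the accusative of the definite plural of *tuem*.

tuempomadeh

*tuem* — last vowel /e/ (a non-high vowel) → -po → *tuempo*.
The plural form *tuempo*: final sound = /o/, a vowel → -ma → *tuempoma*.
The definite form *tuempoma*: final sound = /a/, a vowel → -deh → *tuempomadeh*.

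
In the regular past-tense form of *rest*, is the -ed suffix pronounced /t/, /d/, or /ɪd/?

/ɪd/

The stem *rest* ends in /t/ or /d/.
The -ed suffix is realized as /ɪd/ after /t, d/; as /t/ after other voiceless consonants; and as /d/ after other voiced sounds.
So -ed on *rest* is pronounced /ɪd/.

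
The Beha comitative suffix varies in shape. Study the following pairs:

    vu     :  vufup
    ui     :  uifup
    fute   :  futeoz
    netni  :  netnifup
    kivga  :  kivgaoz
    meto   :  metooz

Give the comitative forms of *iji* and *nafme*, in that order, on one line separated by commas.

The suffix is conditioned by the last vowel: -fup when the last vowel of the stem is a high vowel (*vu*, *ui*, *netni*); -oz when the last vowel of the stem is a non-high vowel (*fute*, *kivga*, *meto*).
*iji*: last vowel = /i/, a high vowel → -fup → *ijifup*.
*nafme*: last vowel = /e/, a non-high vowel → -oz → *nafmeoz*.

ijifup, nafmeoz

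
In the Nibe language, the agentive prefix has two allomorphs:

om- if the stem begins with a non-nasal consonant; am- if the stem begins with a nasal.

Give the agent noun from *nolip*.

amnolip

*nolip*: first consonant = /n/, a nasal → am- → *amnolip*.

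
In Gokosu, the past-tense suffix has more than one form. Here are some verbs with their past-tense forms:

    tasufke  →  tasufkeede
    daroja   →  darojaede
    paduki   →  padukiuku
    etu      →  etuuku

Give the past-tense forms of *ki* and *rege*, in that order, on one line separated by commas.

Looking at the last vowel of each stem: -uku when the last vowel of the stem is a high vowel (*paduki*, *etu*); -ede when the last vowel of the stem is a non-high vowel (*tasufke*, *daroja*).
Since the last vowel of *ki* is /i/ (a high vowel), it takes -uku, giving *kiuku*.
The last vowel of *rege* is /e/, which is a non-high vowel, so the suffix is -ede, giving *regeede*.

kiuku, regeede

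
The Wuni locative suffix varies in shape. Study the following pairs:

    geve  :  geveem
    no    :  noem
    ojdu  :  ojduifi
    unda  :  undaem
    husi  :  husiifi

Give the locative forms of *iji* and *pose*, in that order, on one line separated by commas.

Looking at the last vowel of each stem: -ifi when the last vowel of the stem is a high vowel (*ojdu*, *husi*); -em when the last vowel of the stem is a non-high vowel (*geve*, *no*, *unda*).
Since the last vowel of *iji* is /i/ (a high vowel), it takes -ifi, giving *ijiifi*.
Since the last vowel of *pose* is /e/ (a non-high vowel), it takes -em, giving *poseem*.

ijiifi, poseem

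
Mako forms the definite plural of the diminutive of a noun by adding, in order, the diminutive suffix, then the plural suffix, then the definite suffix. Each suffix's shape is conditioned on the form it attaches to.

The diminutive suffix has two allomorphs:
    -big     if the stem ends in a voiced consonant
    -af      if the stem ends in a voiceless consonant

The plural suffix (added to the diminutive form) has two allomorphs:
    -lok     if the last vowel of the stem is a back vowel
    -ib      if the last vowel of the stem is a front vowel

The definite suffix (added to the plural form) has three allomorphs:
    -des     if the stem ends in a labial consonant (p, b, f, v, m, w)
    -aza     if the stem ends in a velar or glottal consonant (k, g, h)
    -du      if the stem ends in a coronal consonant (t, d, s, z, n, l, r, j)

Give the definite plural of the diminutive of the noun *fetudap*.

fetudapaflokaza

Since the final consonant of *fetudap* is /p/ (voiceless), it takes -af, giving *fetudapaf*.
Since the last vowel of the diminutive form *fetudapaf* is /a/ (a back vowel), it takes -lok, giving *fetudapaflok*.
The plural form *fetudapaflok*: final consonant = /k/, velar/glottal → -aza → *fetudapaflokaza*.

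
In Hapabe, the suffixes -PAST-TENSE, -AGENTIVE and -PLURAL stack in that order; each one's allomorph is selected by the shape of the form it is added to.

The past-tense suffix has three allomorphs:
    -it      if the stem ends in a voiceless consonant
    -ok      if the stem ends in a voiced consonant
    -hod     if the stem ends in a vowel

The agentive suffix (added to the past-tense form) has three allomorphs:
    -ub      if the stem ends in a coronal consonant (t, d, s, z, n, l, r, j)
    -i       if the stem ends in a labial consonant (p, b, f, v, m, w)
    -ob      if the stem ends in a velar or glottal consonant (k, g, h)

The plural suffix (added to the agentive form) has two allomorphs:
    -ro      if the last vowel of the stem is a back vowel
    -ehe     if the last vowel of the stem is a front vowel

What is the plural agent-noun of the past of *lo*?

lohodubro

Since the final sound of *lo* is /o/ (a vowel), it takes -hod, giving *lohod*.
The final consonant of the past-tense form *lohod* is /d/, which is coronal, so the agentive suffix is -ub, giving *lohodub*.
The agentive form *lohodub*: last vowel = /u/, a back vowel → -ro → *lohodubro*.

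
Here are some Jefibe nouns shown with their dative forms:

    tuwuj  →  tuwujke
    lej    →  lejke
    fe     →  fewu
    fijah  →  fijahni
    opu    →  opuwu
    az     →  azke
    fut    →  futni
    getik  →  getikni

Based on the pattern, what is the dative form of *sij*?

sijke

The alternation tracks the final sound of the stem — -ni when the stem ends in a voiceless consonant (*fijah*, *fut*, *getik*); -ke when the stem ends in a voiced consonant (*tuwuj*, *lej*, *az*); -wu when the stem ends in a vowel (*fe*, *opu*).
Since the final sound of *sij* is /j/ (a voiced consonant), it takes -ke, giving *sijke*.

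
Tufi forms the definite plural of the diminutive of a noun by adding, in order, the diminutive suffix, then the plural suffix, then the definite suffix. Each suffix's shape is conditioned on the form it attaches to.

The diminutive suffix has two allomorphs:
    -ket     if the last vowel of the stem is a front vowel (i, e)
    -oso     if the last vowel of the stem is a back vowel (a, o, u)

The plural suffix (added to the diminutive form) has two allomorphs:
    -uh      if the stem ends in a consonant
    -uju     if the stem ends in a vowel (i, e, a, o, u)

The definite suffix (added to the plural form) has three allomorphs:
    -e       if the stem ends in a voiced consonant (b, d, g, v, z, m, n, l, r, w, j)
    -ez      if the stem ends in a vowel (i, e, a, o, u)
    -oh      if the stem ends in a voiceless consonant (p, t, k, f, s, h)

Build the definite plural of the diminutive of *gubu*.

The last vowel of *gubu* is /u/, which is a back vowel, so the diminutive suffix is -oso, giving *gubuoso*.
The diminutive form *gubuoso*: final sound = /o/, a vowel → -uju → *gubuosouju*.
The final sound of the plural form *gubuosouju* is /u/, which is a vowel, so the definite suffix is -ez, giving *gubuosoujuez*.

gubuosoujuez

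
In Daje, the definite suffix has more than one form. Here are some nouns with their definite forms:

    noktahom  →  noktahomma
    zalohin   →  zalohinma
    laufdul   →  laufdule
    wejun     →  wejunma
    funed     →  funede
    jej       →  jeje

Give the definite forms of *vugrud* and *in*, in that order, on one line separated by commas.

vugrude, inma

The pattern is nasality of the final consonant: -ma when the stem ends in a nasal (*noktahom*, *zalohin*, *wejun*); -e when the stem ends in a non-nasal consonant (*laufdul*, *funed*, *jej*).
*vugrud*: final consonant = /d/, non-nasal → -e → *vugrude*.
*in*: final consonant = /n/, a nasal → -ma → *inma*.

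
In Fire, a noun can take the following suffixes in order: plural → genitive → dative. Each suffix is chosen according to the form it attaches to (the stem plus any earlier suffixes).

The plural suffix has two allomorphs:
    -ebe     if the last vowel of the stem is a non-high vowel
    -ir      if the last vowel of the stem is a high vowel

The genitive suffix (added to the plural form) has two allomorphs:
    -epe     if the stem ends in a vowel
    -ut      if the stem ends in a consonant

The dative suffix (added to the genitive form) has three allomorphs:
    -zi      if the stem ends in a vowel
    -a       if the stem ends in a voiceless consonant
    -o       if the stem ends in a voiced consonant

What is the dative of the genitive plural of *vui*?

vuiiruta

*vui* — last vowel /i/ (a high vowel) → -ir → *vuiir*.
The final sound of the plural form *vuiir* is /r/, which is a consonant, so the genitive suffix is -ut, giving *vuiirut*.
Since the final sound of the genitive form *vuiirut* is /t/ (a voiceless consonant), it takes -a, giving *vuiiruta*.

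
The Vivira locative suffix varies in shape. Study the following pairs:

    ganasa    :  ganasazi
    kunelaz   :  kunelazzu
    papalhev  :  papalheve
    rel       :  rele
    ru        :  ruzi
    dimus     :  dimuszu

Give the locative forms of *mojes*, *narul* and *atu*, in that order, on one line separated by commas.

mojeszu, narule, atuzi

The alternation tracks the final sound of the stem — -zu when the stem ends in a sibilant (*kunelaz*, *dimus*); -e when the stem ends in a non-sibilant consonant (*papalhev*, *rel*); -zi when the stem ends in a vowel (*ganasa*, *ru*).
Since the final sound of *mojes* is /s/ (a sibilant), it takes -zu, giving *mojeszu*.
*narul*: final sound = /l/, a non-sibilant consonant → -e → *narule*.
*atu*: final sound = /u/, a vowel → -zi → *atuzi*.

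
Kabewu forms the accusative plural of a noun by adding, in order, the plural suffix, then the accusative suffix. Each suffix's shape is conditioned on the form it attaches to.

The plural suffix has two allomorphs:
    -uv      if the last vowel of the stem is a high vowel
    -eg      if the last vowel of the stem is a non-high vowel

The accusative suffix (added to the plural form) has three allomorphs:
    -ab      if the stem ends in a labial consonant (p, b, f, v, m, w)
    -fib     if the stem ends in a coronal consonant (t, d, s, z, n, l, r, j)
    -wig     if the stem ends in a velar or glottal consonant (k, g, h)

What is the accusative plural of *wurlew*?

wurlewegwig

Since the last vowel of *wurlew* is /e/ (a non-high vowel), it takes -eg, giving *wurleweg*.
Since the final consonant of the plural form *wurleweg* is /g/ (velar/glottal), it takes -wig, giving *wurlewegwig*.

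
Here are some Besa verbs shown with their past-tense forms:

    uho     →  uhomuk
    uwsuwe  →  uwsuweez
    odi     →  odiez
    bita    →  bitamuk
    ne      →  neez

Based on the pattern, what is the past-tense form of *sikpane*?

The suffix is conditioned by the last vowel: -ez when the last vowel of the stem is a front vowel (*uwsuwe*, *odi*, *ne*); -muk when the last vowel of the stem is a back vowel (*uho*, *bita*).
*sikpane*: last vowel = /e/, a front vowel → -ez → *sikpaneez*.

sikpaneez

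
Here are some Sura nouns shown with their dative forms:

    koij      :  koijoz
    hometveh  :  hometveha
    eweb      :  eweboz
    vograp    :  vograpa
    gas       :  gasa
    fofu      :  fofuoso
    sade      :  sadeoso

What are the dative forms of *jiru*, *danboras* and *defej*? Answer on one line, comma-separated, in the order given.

The pattern is voicing of the final sound: -a when the stem ends in a voiceless consonant (*hometveh*, *vograp*, *gas*); -oz when the stem ends in a voiced consonant (*koij*, *eweb*); -oso when the stem ends in a vowel (*fofu*, *sade*).
Since the final sound of *jiru* is /u/ (a vowel), it takes -oso, giving *jiruoso*.
Since the final sound of *danboras* is /s/ (a voiceless consonant), it takes -a, giving *danborasa*.
*defej* — final sound /j/ (a voiced consonant) → -oz → *defejoz*.

jiruoso, danborasa, defejoz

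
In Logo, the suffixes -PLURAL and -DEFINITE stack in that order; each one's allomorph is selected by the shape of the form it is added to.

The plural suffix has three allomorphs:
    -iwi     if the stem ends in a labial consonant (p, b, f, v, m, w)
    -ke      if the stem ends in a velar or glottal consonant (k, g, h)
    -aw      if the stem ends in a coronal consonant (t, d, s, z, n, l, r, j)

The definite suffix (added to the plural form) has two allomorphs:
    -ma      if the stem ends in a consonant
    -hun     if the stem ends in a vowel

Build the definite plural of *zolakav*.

*zolakav* — final consonant /v/ (labial) → -iwi → *zolakaviwi*.
The final sound of the plural form *zolakaviwi* is /i/, which is a vowel, so the definite suffix is -hun, giving *zolakaviwihun*.

zolakaviwihun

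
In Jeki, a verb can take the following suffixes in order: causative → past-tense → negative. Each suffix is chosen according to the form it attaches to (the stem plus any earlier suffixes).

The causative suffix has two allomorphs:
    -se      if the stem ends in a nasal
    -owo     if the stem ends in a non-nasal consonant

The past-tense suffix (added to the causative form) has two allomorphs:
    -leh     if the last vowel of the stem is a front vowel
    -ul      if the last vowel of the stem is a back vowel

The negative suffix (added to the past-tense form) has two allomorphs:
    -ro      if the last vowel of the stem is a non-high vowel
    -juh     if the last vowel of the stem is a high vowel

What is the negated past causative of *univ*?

univowouljuh

Since the final consonant of *univ* is /v/ (non-nasal), it takes -owo, giving *univowo*.
The last vowel of the causative form *univowo* is /o/, which is a back vowel, so the past-tense suffix is -ul, giving *univowoul*.
Since the last vowel of the past-tense form *univowoul* is /u/ (a high vowel), it takes -juh, giving *univowouljuh*.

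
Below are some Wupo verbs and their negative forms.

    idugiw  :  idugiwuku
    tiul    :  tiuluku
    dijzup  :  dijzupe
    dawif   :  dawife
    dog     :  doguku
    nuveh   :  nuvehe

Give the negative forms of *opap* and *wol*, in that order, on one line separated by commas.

The pattern is voicing of the final consonant: -e when the stem ends in a voiceless consonant (*dijzup*, *dawif*, *nuveh*); -uku when the stem ends in a voiced consonant (*idugiw*, *tiul*, *dog*).
Since the final consonant of *opap* is /p/ (voiceless), it takes -e, giving *opape*.
Since the final consonant of *wol* is /l/ (voiced), it takes -uku, giving *woluku*.

opape, woluku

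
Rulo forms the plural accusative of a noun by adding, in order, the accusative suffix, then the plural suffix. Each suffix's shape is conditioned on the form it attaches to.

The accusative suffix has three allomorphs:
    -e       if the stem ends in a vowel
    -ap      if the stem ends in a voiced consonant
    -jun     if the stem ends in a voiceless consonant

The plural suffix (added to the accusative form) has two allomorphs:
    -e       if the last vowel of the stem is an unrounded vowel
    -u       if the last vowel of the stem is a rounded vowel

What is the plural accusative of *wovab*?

Since the final sound of *wovab* is /b/ (a voiced consonant), it takes -ap, giving *wovabap*.
The last vowel of the accusative form *wovabap* is /a/, which is an unrounded vowel, so the plural suffix is -e, giving *wovabape*.

wovabape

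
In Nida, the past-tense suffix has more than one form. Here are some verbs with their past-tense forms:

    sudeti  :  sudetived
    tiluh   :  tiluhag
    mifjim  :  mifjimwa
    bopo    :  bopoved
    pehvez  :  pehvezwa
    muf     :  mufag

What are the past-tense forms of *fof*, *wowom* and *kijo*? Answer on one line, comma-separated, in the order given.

fofag, wowomwa, kijoved

Looking at the final sound of each stem: -ag when the stem ends in a voiceless consonant (*tiluh*, *muf*); -wa when the stem ends in a voiced consonant (*mifjim*, *pehvez*); -ved when the stem ends in a vowel (*sudeti*, *bopo*).
The final sound of *fof* is /f/, which is a voiceless consonant, so the suffix is -ag, giving *fofag*.
*wowom*: final sound = /m/, a voiced consonant → -wa → *wowomwa*.
The final sound of *kijo* is /o/, which is a vowel, so the suffix is -ved, giving *kijoved*.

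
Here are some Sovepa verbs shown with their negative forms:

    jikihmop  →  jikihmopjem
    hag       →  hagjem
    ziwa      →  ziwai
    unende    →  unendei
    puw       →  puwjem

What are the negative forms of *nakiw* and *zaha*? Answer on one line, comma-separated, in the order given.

nakiwjem, zahai

The alternation tracks the final sound of the stem — -jem when the stem ends in a consonant (*jikihmop*, *hag*, *puw*); -i when the stem ends in a vowel (*ziwa*, *unende*).
*nakiw* — final sound /w/ (a consonant) → -jem → *nakiwjem*.
Since the final sound of *zaha* is /a/ (a vowel), it takes -i, giving *zahai*.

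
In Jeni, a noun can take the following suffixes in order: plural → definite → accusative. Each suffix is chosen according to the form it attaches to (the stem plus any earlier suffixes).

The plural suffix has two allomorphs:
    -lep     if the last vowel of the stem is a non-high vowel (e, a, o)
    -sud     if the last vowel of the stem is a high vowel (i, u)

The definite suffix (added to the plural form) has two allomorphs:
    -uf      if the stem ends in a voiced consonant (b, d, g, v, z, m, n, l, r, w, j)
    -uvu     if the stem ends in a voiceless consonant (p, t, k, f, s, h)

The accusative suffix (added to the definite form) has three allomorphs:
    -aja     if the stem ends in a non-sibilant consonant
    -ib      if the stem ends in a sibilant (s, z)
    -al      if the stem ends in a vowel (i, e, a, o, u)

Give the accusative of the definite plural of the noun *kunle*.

*kunle* — last vowel /e/ (a non-high vowel) → -lep → *kunlelep*.
The final consonant of the plural form *kunlelep* is /p/, which is voiceless, so the definite suffix is -uvu, giving *kunlelepuvu*.
The definite form *kunlelepuvu* — final sound /u/ (a vowel) → -al → *kunlelepuvual*.

kunlelepuvual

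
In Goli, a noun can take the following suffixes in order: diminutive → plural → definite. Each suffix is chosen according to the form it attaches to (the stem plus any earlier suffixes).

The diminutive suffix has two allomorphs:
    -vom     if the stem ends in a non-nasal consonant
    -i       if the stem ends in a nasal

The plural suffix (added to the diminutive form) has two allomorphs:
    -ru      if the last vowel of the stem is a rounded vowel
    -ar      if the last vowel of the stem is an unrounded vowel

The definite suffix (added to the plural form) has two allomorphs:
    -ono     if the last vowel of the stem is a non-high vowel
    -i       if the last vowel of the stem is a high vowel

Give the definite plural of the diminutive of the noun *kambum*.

*kambum*: final consonant = /m/, a nasal → -i → *kambumi*.
The last vowel of the diminutive form *kambumi* is /i/, which is an unrounded vowel, so the plural suffix is -ar, giving *kambumiar*.
The plural form *kambumiar* — last vowel /a/ (a non-high vowel) → -ono → *kambumiarono*.

kambumiarono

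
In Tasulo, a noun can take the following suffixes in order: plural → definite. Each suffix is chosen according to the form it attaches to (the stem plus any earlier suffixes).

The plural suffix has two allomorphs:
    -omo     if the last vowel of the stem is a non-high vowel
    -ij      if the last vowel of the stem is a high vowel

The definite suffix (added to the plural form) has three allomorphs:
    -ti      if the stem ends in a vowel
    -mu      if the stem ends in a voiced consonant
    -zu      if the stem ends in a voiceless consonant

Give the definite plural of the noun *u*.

uijmu

*u*: last vowel = /u/, a high vowel → -ij → *uij*.
Since the final sound of the plural form *uij* is /j/ (a voiced consonant), it takes -mu, giving *uijmu*.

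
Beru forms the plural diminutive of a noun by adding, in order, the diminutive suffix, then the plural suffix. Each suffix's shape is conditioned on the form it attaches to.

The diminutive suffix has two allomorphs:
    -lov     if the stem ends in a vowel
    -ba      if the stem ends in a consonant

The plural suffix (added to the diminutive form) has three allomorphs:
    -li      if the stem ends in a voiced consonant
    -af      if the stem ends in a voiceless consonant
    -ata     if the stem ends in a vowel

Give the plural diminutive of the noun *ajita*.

*ajita*: final sound = /a/, a vowel → -lov → *ajitalov*.
The diminutive form *ajitalov*: final sound = /v/, a voiced consonant → -li → *ajitalovli*.

ajitalovli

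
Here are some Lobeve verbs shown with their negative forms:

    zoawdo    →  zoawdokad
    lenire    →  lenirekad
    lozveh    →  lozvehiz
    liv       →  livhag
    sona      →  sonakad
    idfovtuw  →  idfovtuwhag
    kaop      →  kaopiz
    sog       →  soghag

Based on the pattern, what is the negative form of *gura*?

The alternation tracks the final sound of the stem — -iz when the stem ends in a voiceless consonant (*lozveh*, *kaop*); -hag when the stem ends in a voiced consonant (*liv*, *idfovtuw*, *sog*); -kad when the stem ends in a vowel (*zoawdo*, *lenire*, *sona*).
Since the final sound of *gura* is /a/ (a vowel), it takes -kad, giving *gurakad*.

gurakad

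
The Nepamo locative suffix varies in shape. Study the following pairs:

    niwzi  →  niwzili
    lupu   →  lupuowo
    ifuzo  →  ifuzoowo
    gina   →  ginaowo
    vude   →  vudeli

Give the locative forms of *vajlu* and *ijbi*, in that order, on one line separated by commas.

vajluowo, ijbili

The suffix is conditioned by the last vowel: -li when the last vowel of the stem is a front vowel (*niwzi*, *vude*); -owo when the last vowel of the stem is a back vowel (*lupu*, *ifuzo*, *gina*).
*vajlu* — last vowel /u/ (a back vowel) → -owo → *vajluowo*.
The last vowel of *ijbi* is /i/, which is a front vowel, so the suffix is -li, giving *ijbili*.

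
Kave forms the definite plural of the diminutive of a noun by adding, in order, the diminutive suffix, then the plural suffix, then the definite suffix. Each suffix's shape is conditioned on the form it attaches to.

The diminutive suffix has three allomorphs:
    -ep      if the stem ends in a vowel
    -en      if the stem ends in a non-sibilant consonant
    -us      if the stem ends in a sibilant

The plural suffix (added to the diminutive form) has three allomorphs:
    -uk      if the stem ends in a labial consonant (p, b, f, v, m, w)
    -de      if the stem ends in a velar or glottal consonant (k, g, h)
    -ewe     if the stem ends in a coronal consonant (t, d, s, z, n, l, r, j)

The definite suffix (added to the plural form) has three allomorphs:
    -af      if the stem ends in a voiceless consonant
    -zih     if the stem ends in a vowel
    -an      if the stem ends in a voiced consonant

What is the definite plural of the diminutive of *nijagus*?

nijagususewezih

*nijagus*: final sound = /s/, a sibilant → -us → *nijagusus*.
Since the final consonant of the diminutive form *nijagusus* is /s/ (coronal), it takes -ewe, giving *nijagususewe*.
The plural form *nijagususewe*: final sound = /e/, a vowel → -zih → *nijagususewezih*.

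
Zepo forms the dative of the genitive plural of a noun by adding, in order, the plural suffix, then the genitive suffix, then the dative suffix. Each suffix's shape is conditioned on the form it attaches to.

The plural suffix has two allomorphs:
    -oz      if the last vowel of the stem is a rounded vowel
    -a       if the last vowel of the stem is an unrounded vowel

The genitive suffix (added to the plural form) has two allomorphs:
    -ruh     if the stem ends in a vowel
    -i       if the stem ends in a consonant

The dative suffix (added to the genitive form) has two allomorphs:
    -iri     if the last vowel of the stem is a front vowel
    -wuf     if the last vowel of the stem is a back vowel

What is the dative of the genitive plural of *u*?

uoziiri

*u*: last vowel = /u/, a rounded vowel → -oz → *uoz*.
The plural form *uoz* — final sound /z/ (a consonant) → -i → *uozi*.
The last vowel of the genitive form *uozi* is /i/, which is a front vowel, so the dative suffix is -iri, giving *uoziiri*.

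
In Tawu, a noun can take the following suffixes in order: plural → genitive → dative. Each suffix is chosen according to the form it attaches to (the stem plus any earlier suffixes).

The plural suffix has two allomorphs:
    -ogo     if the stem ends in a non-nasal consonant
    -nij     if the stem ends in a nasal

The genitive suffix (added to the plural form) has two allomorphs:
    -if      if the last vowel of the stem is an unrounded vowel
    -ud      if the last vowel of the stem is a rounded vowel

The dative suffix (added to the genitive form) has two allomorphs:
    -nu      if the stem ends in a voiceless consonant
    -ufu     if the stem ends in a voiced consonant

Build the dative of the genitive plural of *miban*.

The final consonant of *miban* is /n/, which is a nasal, so the plural suffix is -nij, giving *mibannij*.
Since the last vowel of the plural form *mibannij* is /i/ (an unrounded vowel), it takes -if, giving *mibannijif*.
Since the final consonant of the genitive form *mibannijif* is /f/ (voiceless), it takes -nu, giving *mibannijifnu*.

mibannijifnu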